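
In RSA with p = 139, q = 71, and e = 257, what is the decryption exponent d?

6653

φ(n) = (p−1)(q−1) = 138·70 = 9660.
Need d with 257·d ≡ 1 (mod 9660). Apply the extended Euclidean algorithm:
9660 = 37·257 + 151
257 = 1·151 + 106
151 = 1·106 + 45
106 = 2·45 + 16
45 = 2·16 + 13
16 = 1·13 + 3
13 = 4·3 + 1
3 = 3·1 + 0
Back-substitute:
1 = 13 − 4·3
1 = −4·16 + 5·13
1 = 5·45 − 14·16
1 = −14·106 + 33·45
1 = 33·151 − 47·106
1 = −47·257 + 80·151
1 = 80·9660 − 3007·257
So 257·(-3007) ≡ 1 (mod 9660), hence d ≡ -3007 ≡ 6653 (mod 9660).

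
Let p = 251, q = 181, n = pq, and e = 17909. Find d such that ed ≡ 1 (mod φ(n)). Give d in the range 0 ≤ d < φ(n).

27989

φ(n) = (p−1)(q−1) = 250·180 = 45000.
Need d with 17909·d ≡ 1 (mod 45000). Apply the extended Euclidean algorithm:
45000 = 2·17909 + 9182
17909 = 1·9182 + 8727
9182 = 1·8727 + 455
8727 = 19·455 + 82
455 = 5·82 + 45
82 = 1·45 + 37
45 = 1·37 + 8
37 = 4·8 + 5
8 = 1·5 + 3
5 = 1·3 + 2
3 = 1·2 + 1
2 = 2·1 + 0
Back-substitute:
1 = 3 − 2
1 = −5 + 2·3
1 = 2·8 − 3·5
1 = −3·37 + 14·8
1 = 14·45 − 17·37
1 = −17·82 + 31·45
1 = 31·455 − 172·82
1 = −172·8727 + 3299·455
1 = 3299·9182 − 3471·8727
1 = −3471·17909 + 6770·9182
1 = 6770·45000 − 17011·17909
So 17909·(-17011) ≡ 1 (mod 45000), hence d ≡ -17011 ≡ 27989 (mod 45000).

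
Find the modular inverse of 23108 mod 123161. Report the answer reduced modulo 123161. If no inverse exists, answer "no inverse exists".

Apply the Euclidean algorithm to 123161 and 23108:
123161 = 5*23108 + 7621
23108 = 3*7621 + 245
7621 = 31*245 + 26
245 = 9*26 + 11
26 = 2*11 + 4
11 = 2*4 + 3
4 = 1*3 + 1
3 = 3*1 + 0
The gcd is 1. Working backward:
1 = 4 − 3
1 = −11 + 3·4
1 = 3·26 − 7·11
1 = −7·245 + 66·26
1 = 66·7621 − 2053·245
1 = −2053·23108 + 6225·7621
1 = 6225·123161 − 33178·23108
Hence 23108⁻¹ ≡ -33178 ≡ 89983 (mod 123161).

89983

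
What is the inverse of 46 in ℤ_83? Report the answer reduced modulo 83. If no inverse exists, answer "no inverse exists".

74

gcd(83, 46) by repeated division:
83 = 1·46 + 37
46 = 1·37 + 9
37 = 4·9 + 1
9 = 9·1 + 0
The gcd is 1. Working backward:
1 = 37 − 4·9
1 = −4·46 + 5·37
1 = 5·83 − 9·46
Hence 46⁻¹ ≡ -9 ≡ 74 (mod 83).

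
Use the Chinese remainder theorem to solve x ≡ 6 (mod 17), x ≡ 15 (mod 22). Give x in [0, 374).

125

Write x = 6 + 17·k. Then 17·k ≡ 15 − 6 ≡ 9 (mod 22).
Need 17⁻¹ mod 22. Extended Euclid on (22, 17):
22 = 1·17 + 5
17 = 3·5 + 2
5 = 2·2 + 1
2 = 2·1 + 0
Back-substitute:
1 = 5 − 2·2
1 = −2·17 + 7·5
1 = 7·22 − 9·17
17⁻¹ ≡ 13 (mod 22), so k ≡ 13·9 ≡ 7 (mod 22).
x = 6 + 17·7 = 125.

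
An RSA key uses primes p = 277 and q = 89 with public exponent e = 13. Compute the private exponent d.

φ(n) = (p−1)(q−1) = 276·88 = 24288.
Need d with 13·d ≡ 1 (mod 24288). Apply the extended Euclidean algorithm:
24288 = 1868×13 + 4
13 = 3×4 + 1
4 = 4×1 + 0
Back-substitute:
1 = 13 − 3·4
1 = −3·24288 + 5605·13
So 13·5605 ≡ 1 (mod 24288), hence d = 5605.

5605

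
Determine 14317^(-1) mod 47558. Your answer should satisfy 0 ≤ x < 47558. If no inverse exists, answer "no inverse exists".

36915

Run Euclid on (47558, 14317):
47558 = 3×14317 + 4607
14317 = 3×4607 + 496
4607 = 9×496 + 143
496 = 3×143 + 67
143 = 2×67 + 9
67 = 7×9 + 4
9 = 2×4 + 1
4 = 4×1 + 0
gcd = 1, so the inverse exists. Back-substitute:
1 = 9 − 2·4
1 = −2·67 + 15·9
1 = 15·143 − 32·67
1 = −32·496 + 111·143
1 = 111·4607 − 1031·496
1 = −1031·14317 + 3204·4607
1 = 3204·47558 − 10643·14317
Thus 14317·(-10643) ≡ 1 (mod 47558); reducing, -10643 mod 47558 = 36915.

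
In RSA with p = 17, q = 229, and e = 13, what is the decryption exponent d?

2245

φ(n) = (p−1)(q−1) = 16·228 = 3648.
Need d with 13·d ≡ 1 (mod 3648). Apply the extended Euclidean algorithm:
3648 = 280×13 + 8
13 = 1×8 + 5
8 = 1×5 + 3
5 = 1×3 + 2
3 = 1×2 + 1
2 = 2×1 + 0
Back-substitute:
1 = 3 − 2
1 = −5 + 2·3
1 = 2·8 − 3·5
1 = −3·13 + 5·8
1 = 5·3648 − 1403·13
So 13·(-1403) ≡ 1 (mod 3648), hence d ≡ -1403 ≡ 2245 (mod 3648).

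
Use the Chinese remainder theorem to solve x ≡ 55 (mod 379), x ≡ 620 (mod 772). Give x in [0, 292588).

73960

Write x = 55 + 379·k. Then 379·k ≡ 620 − 55 ≡ 565 (mod 772).
Need 379⁻¹ mod 772. Extended Euclid on (772, 379):
772 = 2*379 + 14
379 = 27*14 + 1
14 = 14*1 + 0
Back-substitute:
1 = 379 − 27·14
1 = −27·772 + 55·379
379⁻¹ ≡ 55 (mod 772), so k ≡ 55·565 ≡ 195 (mod 772).
x = 55 + 379·195 = 73960.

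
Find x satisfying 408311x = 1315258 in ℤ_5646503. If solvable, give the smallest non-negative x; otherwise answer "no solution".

First find gcd(408311, 5646503):
5646503 = 13·408311 + 338460
408311 = 1·338460 + 69851
338460 = 4·69851 + 59056
69851 = 1·59056 + 10795
59056 = 5·10795 + 5081
10795 = 2·5081 + 633
5081 = 8·633 + 17
633 = 37·17 + 4
17 = 4·4 + 1
4 = 4·1 + 0
gcd = 1, so a unique solution mod 5646503 exists.
Back-substitute for the Bézout coefficients:
1 = 17 − 4·4
1 = −4·633 + 149·17
1 = 149·5081 − 1196·633
1 = −1196·10795 + 2541·5081
1 = 2541·59056 − 13901·10795
1 = −13901·69851 + 16442·59056
1 = 16442·338460 − 79669·69851
1 = −79669·408311 + 96111·338460
1 = 96111·5646503 − 1329112·408311
So 408311·(-1329112) ≡ 1 (mod 5646503), giving 408311⁻¹ ≡ 4317391.
x ≡ 408311⁻¹·1315258 ≡ 4317391·1315258 ≡ 3905389 (mod 5646503).

3905389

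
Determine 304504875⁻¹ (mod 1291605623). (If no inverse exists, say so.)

Apply the Euclidean algorithm to 1291605623 and 304504875:
1291605623 = 4*304504875 + 73586123
304504875 = 4*73586123 + 10160383
73586123 = 7*10160383 + 2463442
10160383 = 4*2463442 + 306615
2463442 = 8*306615 + 10522
306615 = 29*10522 + 1477
10522 = 7*1477 + 183
1477 = 8*183 + 13
183 = 14*13 + 1
13 = 13*1 + 0
The gcd is 1. Working backward:
1 = 183 − 14·13
1 = −14·1477 + 113·183
1 = 113·10522 − 805·1477
1 = −805·306615 + 23458·10522
1 = 23458·2463442 − 188469·306615
1 = −188469·10160383 + 777334·2463442
1 = 777334·73586123 − 5629807·10160383
1 = −5629807·304504875 + 23296562·73586123
1 = 23296562·1291605623 − 98816055·304504875
Thus 304504875·(-98816055) ≡ 1 (mod 1291605623); reducing, -98816055 mod 1291605623 = 1192789568.

1192789568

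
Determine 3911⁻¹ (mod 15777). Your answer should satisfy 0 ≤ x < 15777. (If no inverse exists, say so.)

Run Euclid on (15777, 3911):
15777 = 4×3911 + 133
3911 = 29×133 + 54
133 = 2×54 + 25
54 = 2×25 + 4
25 = 6×4 + 1
4 = 4×1 + 0
The gcd is 1. Working backward:
1 = 25 − 6·4
1 = −6·54 + 13·25
1 = 13·133 − 32·54
1 = −32·3911 + 941·133
1 = 941·15777 − 3796·3911
So 3911·(-3796) ≡ 1 (mod 15777), and -3796 ≡ 11981 (mod 15777).

11981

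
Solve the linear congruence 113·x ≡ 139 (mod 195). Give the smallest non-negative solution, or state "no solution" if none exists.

53

First find gcd(113, 195):
195 = 1·113 + 82
113 = 1·82 + 31
82 = 2·31 + 20
31 = 1·20 + 11
20 = 1·11 + 9
11 = 1·9 + 2
9 = 4·2 + 1
2 = 2·1 + 0
gcd = 1, so a unique solution mod 195 exists.
Back-substitute for the Bézout coefficients:
1 = 9 − 4·2
1 = −4·11 + 5·9
1 = 5·20 − 9·11
1 = −9·31 + 14·20
1 = 14·82 − 37·31
1 = −37·113 + 51·82
1 = 51·195 − 88·113
So 113·(-88) ≡ 1 (mod 195), giving 113⁻¹ ≡ 107.
x ≡ 113⁻¹·139 ≡ 107·139 ≡ 53 (mod 195).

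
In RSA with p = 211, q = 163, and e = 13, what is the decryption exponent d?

2617

φ(n) = (p−1)(q−1) = 210·162 = 34020.
Need d with 13·d ≡ 1 (mod 34020). Apply the extended Euclidean algorithm:
34020 = 2616×13 + 12
13 = 1×12 + 1
12 = 12×1 + 0
Back-substitute:
1 = 13 − 12
1 = −34020 + 2617·13
So 13·2617 ≡ 1 (mod 34020), hence d = 2617.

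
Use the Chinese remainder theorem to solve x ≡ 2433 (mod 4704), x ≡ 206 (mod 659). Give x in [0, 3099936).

Write x = 2433 + 4704·k. Then 4704·k ≡ 206 − 2433 ≡ 409 (mod 659).
Need 4704⁻¹ mod 659. Extended Euclid on (659, 91):
659 = 7*91 + 22
91 = 4*22 + 3
22 = 7*3 + 1
3 = 3*1 + 0
Back-substitute:
1 = 22 − 7·3
1 = −7·91 + 29·22
1 = 29·659 − 210·91
4704⁻¹ ≡ 449 (mod 659), so k ≡ 449·409 ≡ 439 (mod 659).
x = 2433 + 4704·439 = 2067489.

2067489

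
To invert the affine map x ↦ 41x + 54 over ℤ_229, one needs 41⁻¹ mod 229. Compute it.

gcd(229, 41) by repeated division:
229 = 5*41 + 24
41 = 1*24 + 17
24 = 1*17 + 7
17 = 2*7 + 3
7 = 2*3 + 1
3 = 3*1 + 0
The gcd is 1. Working backward:
1 = 7 − 2·3
1 = −2·17 + 5·7
1 = 5·24 − 7·17
1 = −7·41 + 12·24
1 = 12·229 − 67·41
Thus 41·(-67) ≡ 1 (mod 229); reducing, -67 mod 229 = 162.

162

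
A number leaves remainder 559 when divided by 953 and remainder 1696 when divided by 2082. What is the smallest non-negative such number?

1713100

Write x = 559 + 953·k. Then 953·k ≡ 1696 − 559 ≡ 1137 (mod 2082).
Need 953⁻¹ mod 2082. Extended Euclid on (2082, 953):
2082 = 2·953 + 176
953 = 5·176 + 73
176 = 2·73 + 30
73 = 2·30 + 13
30 = 2·13 + 4
13 = 3·4 + 1
4 = 4·1 + 0
Back-substitute:
1 = 13 − 3·4
1 = −3·30 + 7·13
1 = 7·73 − 17·30
1 = −17·176 + 41·73
1 = 41·953 − 222·176
1 = −222·2082 + 485·953
953⁻¹ ≡ 485 (mod 2082), so k ≡ 485·1137 ≡ 1797 (mod 2082).
x = 559 + 953·1797 = 1713100.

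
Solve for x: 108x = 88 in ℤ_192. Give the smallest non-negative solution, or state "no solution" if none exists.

no solution

gcd(108, 192):
192 = 1·108 + 84
108 = 1·84 + 24
84 = 3·24 + 12
24 = 2·12 + 0
gcd = 12, but 12 ∤ 88, so the congruence has no solution.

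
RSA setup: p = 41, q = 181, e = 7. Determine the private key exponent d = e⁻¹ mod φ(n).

φ(n) = (p−1)(q−1) = 40·180 = 7200.
Need d with 7·d ≡ 1 (mod 7200). Apply the extended Euclidean algorithm:
7200 = 1028·7 + 4
7 = 1·4 + 3
4 = 1·3 + 1
3 = 3·1 + 0
Back-substitute:
1 = 4 − 3
1 = −7 + 2·4
1 = 2·7200 − 2057·7
So 7·(-2057) ≡ 1 (mod 7200), hence d ≡ -2057 ≡ 5143 (mod 7200).

5143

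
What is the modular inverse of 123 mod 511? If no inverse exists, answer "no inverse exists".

Extended Euclidean algorithm:
511 = 4*123 + 19
123 = 6*19 + 9
19 = 2*9 + 1
9 = 9*1 + 0
gcd = 1, so the inverse exists. Back-substitute:
1 = 19 − 2·9
1 = −2·123 + 13·19
1 = 13·511 − 54·123
So 123·(-54) ≡ 1 (mod 511), and -54 ≡ 457 (mod 511).

457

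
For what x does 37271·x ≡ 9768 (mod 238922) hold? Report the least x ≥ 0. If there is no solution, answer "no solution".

89342

First find gcd(37271, 238922):
238922 = 6·37271 + 15296
37271 = 2·15296 + 6679
15296 = 2·6679 + 1938
6679 = 3·1938 + 865
1938 = 2·865 + 208
865 = 4·208 + 33
208 = 6·33 + 10
33 = 3·10 + 3
10 = 3·3 + 1
3 = 3·1 + 0
gcd = 1, so a unique solution mod 238922 exists.
Back-substitute for the Bézout coefficients:
1 = 10 − 3·3
1 = −3·33 + 10·10
1 = 10·208 − 63·33
1 = −63·865 + 262·208
1 = 262·1938 − 587·865
1 = −587·6679 + 2023·1938
1 = 2023·15296 − 4633·6679
1 = −4633·37271 + 11289·15296
1 = 11289·238922 − 72367·37271
So 37271·(-72367) ≡ 1 (mod 238922), giving 37271⁻¹ ≡ 166555.
x ≡ 37271⁻¹·9768 ≡ 166555·9768 ≡ 89342 (mod 238922).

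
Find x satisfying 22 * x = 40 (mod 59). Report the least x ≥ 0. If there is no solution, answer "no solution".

First find gcd(22, 59):
59 = 2×22 + 15
22 = 1×15 + 7
15 = 2×7 + 1
7 = 7×1 + 0
gcd = 1, so a unique solution mod 59 exists.
Back-substitute for the Bézout coefficients:
1 = 15 − 2·7
1 = −2·22 + 3·15
1 = 3·59 − 8·22
So 22·(-8) ≡ 1 (mod 59), giving 22⁻¹ ≡ 51.
x ≡ 22⁻¹·40 ≡ 51·40 ≡ 34 (mod 59).

34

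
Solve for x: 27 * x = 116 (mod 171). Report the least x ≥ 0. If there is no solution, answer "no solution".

no solution

gcd(27, 171):
171 = 6×27 + 9
27 = 3×9 + 0
gcd = 9, but 9 ∤ 116, so the congruence has no solution.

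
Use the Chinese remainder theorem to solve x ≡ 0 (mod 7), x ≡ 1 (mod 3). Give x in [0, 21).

7

Write x = 0 + 7·k. Then 7·k ≡ 1 − 0 ≡ 1 (mod 3).
Need 7⁻¹ mod 3. Extended Euclid on (3, 1):
3 = 3·1 + 0
7⁻¹ ≡ 1 (mod 3), so k ≡ 1·1 ≡ 1 (mod 3).
x = 0 + 7·1 = 7.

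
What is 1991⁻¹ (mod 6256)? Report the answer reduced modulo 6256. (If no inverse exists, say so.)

1879

Apply the Euclidean algorithm to 6256 and 1991:
6256 = 3*1991 + 283
1991 = 7*283 + 10
283 = 28*10 + 3
10 = 3*3 + 1
3 = 3*1 + 0
gcd = 1, so the inverse exists. Back-substitute:
1 = 10 − 3·3
1 = −3·283 + 85·10
1 = 85·1991 − 598·283
1 = −598·6256 + 1879·1991
So 1991·1879 ≡ 1 (mod 6256).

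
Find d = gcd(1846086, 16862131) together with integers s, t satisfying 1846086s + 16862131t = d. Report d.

Apply Euclid's algorithm to 16862131 and 1846086:
16862131 = 9*1846086 + 247357
1846086 = 7*247357 + 114587
247357 = 2*114587 + 18183
114587 = 6*18183 + 5489
18183 = 3*5489 + 1716
5489 = 3*1716 + 341
1716 = 5*341 + 11
341 = 31*11 + 0
gcd(1846086, 16862131) = 11.
Working backward:
11 = 1716 − 5·341
11 = −5·5489 + 16·1716
11 = 16·18183 − 53·5489
11 = −53·114587 + 334·18183
11 = 334·247357 − 721·114587
11 = −721·1846086 + 5381·247357
11 = 5381·16862131 − 49150·1846086
So 11 = (5381)·16862131 + (-49150)·1846086.

11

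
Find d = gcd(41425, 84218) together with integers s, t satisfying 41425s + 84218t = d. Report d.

Euclidean algorithm:
84218 = 2*41425 + 1368
41425 = 30*1368 + 385
1368 = 3*385 + 213
385 = 1*213 + 172
213 = 1*172 + 41
172 = 4*41 + 8
41 = 5*8 + 1
8 = 8*1 + 0
gcd(41425, 84218) = 1.
Back-substituting:
1 = 41 − 5·8
1 = −5·172 + 21·41
1 = 21·213 − 26·172
1 = −26·385 + 47·213
1 = 47·1368 − 167·385
1 = −167·41425 + 5057·1368
1 = 5057·84218 − 10281·41425
So 1 = (5057)·84218 + (-10281)·41425.

1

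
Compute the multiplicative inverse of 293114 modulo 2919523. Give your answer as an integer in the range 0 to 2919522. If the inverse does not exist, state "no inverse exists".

gcd(2919523, 293114) by repeated division:
2919523 = 9×293114 + 281497
293114 = 1×281497 + 11617
281497 = 24×11617 + 2689
11617 = 4×2689 + 861
2689 = 3×861 + 106
861 = 8×106 + 13
106 = 8×13 + 2
13 = 6×2 + 1
2 = 2×1 + 0
The gcd is 1. Working backward:
1 = 13 − 6·2
1 = −6·106 + 49·13
1 = 49·861 − 398·106
1 = −398·2689 + 1243·861
1 = 1243·11617 − 5370·2689
1 = −5370·281497 + 130123·11617
1 = 130123·293114 − 135493·281497
1 = −135493·2919523 + 1349560·293114
So 293114·1349560 ≡ 1 (mod 2919523).

1349560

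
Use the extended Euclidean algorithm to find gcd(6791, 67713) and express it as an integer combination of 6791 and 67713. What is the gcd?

Repeated division:
67713 = 9×6791 + 6594
6791 = 1×6594 + 197
6594 = 33×197 + 93
197 = 2×93 + 11
93 = 8×11 + 5
11 = 2×5 + 1
5 = 5×1 + 0
gcd(6791, 67713) = 1.
Express as a combination:
1 = 11 − 2·5
1 = −2·93 + 17·11
1 = 17·197 − 36·93
1 = −36·6594 + 1205·197
1 = 1205·6791 − 1241·6594
1 = −1241·67713 + 12374·6791
So 1 = (-1241)·67713 + (12374)·6791.

1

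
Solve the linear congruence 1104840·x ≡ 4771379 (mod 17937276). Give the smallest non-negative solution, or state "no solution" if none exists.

gcd(1104840, 17937276):
17937276 = 16×1104840 + 259836
1104840 = 4×259836 + 65496
259836 = 3×65496 + 63348
65496 = 1×63348 + 2148
63348 = 29×2148 + 1056
2148 = 2×1056 + 36
1056 = 29×36 + 12
36 = 3×12 + 0
gcd = 12, but 12 ∤ 4771379, so the congruence has no solution.

no solution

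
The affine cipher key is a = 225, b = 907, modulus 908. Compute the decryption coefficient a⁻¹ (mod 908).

gcd(908, 225) by repeated division:
908 = 4·225 + 8
225 = 28·8 + 1
8 = 8·1 + 0
gcd = 1, so the inverse exists. Back-substitute:
1 = 225 − 28·8
1 = −28·908 + 113·225
So 225·113 ≡ 1 (mod 908).

113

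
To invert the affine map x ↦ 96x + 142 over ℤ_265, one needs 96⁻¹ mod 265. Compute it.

gcd(265, 96) by repeated division:
265 = 2×96 + 73
96 = 1×73 + 23
73 = 3×23 + 4
23 = 5×4 + 3
4 = 1×3 + 1
3 = 3×1 + 0
Since gcd(96, 265) = 1, back-substitute to write 1 as a combination:
1 = 4 − 3
1 = −23 + 6·4
1 = 6·73 − 19·23
1 = −19·96 + 25·73
1 = 25·265 − 69·96
So 96·(-69) ≡ 1 (mod 265), and -69 ≡ 196 (mod 265).

196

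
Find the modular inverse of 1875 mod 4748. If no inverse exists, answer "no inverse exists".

4591

Apply the Euclidean algorithm to 4748 and 1875:
4748 = 2×1875 + 998
1875 = 1×998 + 877
998 = 1×877 + 121
877 = 7×121 + 30
121 = 4×30 + 1
30 = 30×1 + 0
The gcd is 1. Working backward:
1 = 121 − 4·30
1 = −4·877 + 29·121
1 = 29·998 − 33·877
1 = −33·1875 + 62·998
1 = 62·4748 − 157·1875
So 1875·(-157) ≡ 1 (mod 4748), and -157 ≡ 4591 (mod 4748).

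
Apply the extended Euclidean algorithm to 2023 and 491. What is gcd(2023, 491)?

Repeated division:
2023 = 4*491 + 59
491 = 8*59 + 19
59 = 3*19 + 2
19 = 9*2 + 1
2 = 2*1 + 0
gcd(2023, 491) = 1.
Express as a combination:
1 = 19 − 9·2
1 = −9·59 + 28·19
1 = 28·491 − 233·59
1 = −233·2023 + 960·491
So 1 = (-233)·2023 + (960)·491.

1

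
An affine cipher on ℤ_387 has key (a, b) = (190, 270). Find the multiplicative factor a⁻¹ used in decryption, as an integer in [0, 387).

gcd(387, 190) by repeated division:
387 = 2*190 + 7
190 = 27*7 + 1
7 = 7*1 + 0
The gcd is 1. Working backward:
1 = 190 − 27·7
1 = −27·387 + 55·190
So 190·55 ≡ 1 (mod 387).

55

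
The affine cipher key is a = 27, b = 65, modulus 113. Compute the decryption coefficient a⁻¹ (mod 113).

67

Extended Euclidean algorithm:
113 = 4*27 + 5
27 = 5*5 + 2
5 = 2*2 + 1
2 = 2*1 + 0
The gcd is 1. Working backward:
1 = 5 − 2·2
1 = −2·27 + 11·5
1 = 11·113 − 46·27
So 27·(-46) ≡ 1 (mod 113), and -46 ≡ 67 (mod 113).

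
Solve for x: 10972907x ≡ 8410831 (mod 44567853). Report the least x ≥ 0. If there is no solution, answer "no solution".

First find gcd(10972907, 44567853):
44567853 = 4*10972907 + 676225
10972907 = 16*676225 + 153307
676225 = 4*153307 + 62997
153307 = 2*62997 + 27313
62997 = 2*27313 + 8371
27313 = 3*8371 + 2200
8371 = 3*2200 + 1771
2200 = 1*1771 + 429
1771 = 4*429 + 55
429 = 7*55 + 44
55 = 1*44 + 11
44 = 4*11 + 0
gcd = 11 and 11 | 8410831, so solutions exist. Divide through by 11: 997537x ≡ 764621 (mod 4051623).
Now find 997537⁻¹ mod 4051623:
4051623 = 4×997537 + 61475
997537 = 16×61475 + 13937
61475 = 4×13937 + 5727
13937 = 2×5727 + 2483
5727 = 2×2483 + 761
2483 = 3×761 + 200
761 = 3×200 + 161
200 = 1×161 + 39
161 = 4×39 + 5
39 = 7×5 + 4
5 = 1×4 + 1
4 = 4×1 + 0
Back-substitute:
1 = 5 − 4
1 = −39 + 8·5
1 = 8·161 − 33·39
1 = −33·200 + 41·161
1 = 41·761 − 156·200
1 = −156·2483 + 509·761
1 = 509·5727 − 1174·2483
1 = −1174·13937 + 2857·5727
1 = 2857·61475 − 12602·13937
1 = −12602·997537 + 204489·61475
1 = 204489·4051623 − 830558·997537
So 997537·(-830558) ≡ 1 (mod 4051623), i.e. 997537⁻¹ ≡ 3221065.
Then x ≡ 3221065·764621 ≡ 1455371 (mod 4051623); the smallest non-negative solution is x = 1455371.

1455371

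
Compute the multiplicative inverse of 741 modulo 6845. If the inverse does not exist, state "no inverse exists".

6106

gcd(6845, 741) by repeated division:
6845 = 9*741 + 176
741 = 4*176 + 37
176 = 4*37 + 28
37 = 1*28 + 9
28 = 3*9 + 1
9 = 9*1 + 0
gcd = 1, so the inverse exists. Back-substitute:
1 = 28 − 3·9
1 = −3·37 + 4·28
1 = 4·176 − 19·37
1 = −19·741 + 80·176
1 = 80·6845 − 739·741
Hence 741⁻¹ ≡ -739 ≡ 6106 (mod 6845).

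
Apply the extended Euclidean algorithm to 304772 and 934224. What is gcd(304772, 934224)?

4

Repeated division:
934224 = 3·304772 + 19908
304772 = 15·19908 + 6152
19908 = 3·6152 + 1452
6152 = 4·1452 + 344
1452 = 4·344 + 76
344 = 4·76 + 40
76 = 1·40 + 36
40 = 1·36 + 4
36 = 9·4 + 0
gcd(304772, 934224) = 4.
Working backward:
4 = 40 − 36
4 = −76 + 2·40
4 = 2·344 − 9·76
4 = −9·1452 + 38·344
4 = 38·6152 − 161·1452
4 = −161·19908 + 521·6152
4 = 521·304772 − 7976·19908
4 = −7976·934224 + 24449·304772
So 4 = (-7976)·934224 + (24449)·304772.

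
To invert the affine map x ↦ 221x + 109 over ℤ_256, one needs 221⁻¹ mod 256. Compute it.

117

Apply the Euclidean algorithm to 256 and 221:
256 = 1*221 + 35
221 = 6*35 + 11
35 = 3*11 + 2
11 = 5*2 + 1
2 = 2*1 + 0
Since gcd(221, 256) = 1, back-substitute to write 1 as a combination:
1 = 11 − 5·2
1 = −5·35 + 16·11
1 = 16·221 − 101·35
1 = −101·256 + 117·221
So 221·117 ≡ 1 (mod 256).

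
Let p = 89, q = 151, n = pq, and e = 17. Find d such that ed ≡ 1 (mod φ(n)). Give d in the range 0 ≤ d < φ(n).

1553

φ(n) = (p−1)(q−1) = 88·150 = 13200.
Need d with 17·d ≡ 1 (mod 13200). Apply the extended Euclidean algorithm:
13200 = 776*17 + 8
17 = 2*8 + 1
8 = 8*1 + 0
Back-substitute:
1 = 17 − 2·8
1 = −2·13200 + 1553·17
So 17·1553 ≡ 1 (mod 13200), hence d = 1553.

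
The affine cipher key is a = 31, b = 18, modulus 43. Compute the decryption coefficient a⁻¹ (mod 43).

25

Extended Euclidean algorithm:
43 = 1×31 + 12
31 = 2×12 + 7
12 = 1×7 + 5
7 = 1×5 + 2
5 = 2×2 + 1
2 = 2×1 + 0
The gcd is 1. Working backward:
1 = 5 − 2·2
1 = −2·7 + 3·5
1 = 3·12 − 5·7
1 = −5·31 + 13·12
1 = 13·43 − 18·31
Thus 31·(-18) ≡ 1 (mod 43); reducing, -18 mod 43 = 25.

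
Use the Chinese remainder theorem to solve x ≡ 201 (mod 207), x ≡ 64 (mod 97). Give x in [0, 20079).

Write x = 201 + 207·k. Then 207·k ≡ 64 − 201 ≡ 57 (mod 97).
Need 207⁻¹ mod 97. Extended Euclid on (97, 13):
97 = 7×13 + 6
13 = 2×6 + 1
6 = 6×1 + 0
Back-substitute:
1 = 13 − 2·6
1 = −2·97 + 15·13
207⁻¹ ≡ 15 (mod 97), so k ≡ 15·57 ≡ 79 (mod 97).
x = 201 + 207·79 = 16554.

16554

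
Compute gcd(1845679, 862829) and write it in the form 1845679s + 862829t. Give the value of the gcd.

Apply Euclid's algorithm to 1845679 and 862829:
1845679 = 2·862829 + 120021
862829 = 7·120021 + 22682
120021 = 5·22682 + 6611
22682 = 3·6611 + 2849
6611 = 2·2849 + 913
2849 = 3·913 + 110
913 = 8·110 + 33
110 = 3·33 + 11
33 = 3·11 + 0
gcd(1845679, 862829) = 11.
Back-substituting:
11 = 110 − 3·33
11 = −3·913 + 25·110
11 = 25·2849 − 78·913
11 = −78·6611 + 181·2849
11 = 181·22682 − 621·6611
11 = −621·120021 + 3286·22682
11 = 3286·862829 − 23623·120021
11 = −23623·1845679 + 50532·862829
So 11 = (-23623)·1845679 + (50532)·862829.

11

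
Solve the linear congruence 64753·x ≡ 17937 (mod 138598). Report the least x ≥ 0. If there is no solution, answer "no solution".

First find gcd(64753, 138598):
138598 = 2·64753 + 9092
64753 = 7·9092 + 1109
9092 = 8·1109 + 220
1109 = 5·220 + 9
220 = 24·9 + 4
9 = 2·4 + 1
4 = 4·1 + 0
gcd = 1, so a unique solution mod 138598 exists.
Back-substitute for the Bézout coefficients:
1 = 9 − 2·4
1 = −2·220 + 49·9
1 = 49·1109 − 247·220
1 = −247·9092 + 2025·1109
1 = 2025·64753 − 14422·9092
1 = −14422·138598 + 30869·64753
So 64753·(30869) ≡ 1 (mod 138598), giving 64753⁻¹ ≡ 30869.
x ≡ 64753⁻¹·17937 ≡ 30869·17937 ≡ 136841 (mod 138598).

136841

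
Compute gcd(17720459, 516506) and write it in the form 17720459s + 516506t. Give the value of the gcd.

1

Apply Euclid's algorithm to 17720459 and 516506:
17720459 = 34×516506 + 159255
516506 = 3×159255 + 38741
159255 = 4×38741 + 4291
38741 = 9×4291 + 122
4291 = 35×122 + 21
122 = 5×21 + 17
21 = 1×17 + 4
17 = 4×4 + 1
4 = 4×1 + 0
gcd(17720459, 516506) = 1.
Back-substituting:
1 = 17 − 4·4
1 = −4·21 + 5·17
1 = 5·122 − 29·21
1 = −29·4291 + 1020·122
1 = 1020·38741 − 9209·4291
1 = −9209·159255 + 37856·38741
1 = 37856·516506 − 122777·159255
1 = −122777·17720459 + 4212274·516506
So 1 = (-122777)·17720459 + (4212274)·516506.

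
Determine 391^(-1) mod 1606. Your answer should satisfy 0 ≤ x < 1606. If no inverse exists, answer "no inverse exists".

Apply the Euclidean algorithm to 1606 and 391:
1606 = 4*391 + 42
391 = 9*42 + 13
42 = 3*13 + 3
13 = 4*3 + 1
3 = 3*1 + 0
The gcd is 1. Working backward:
1 = 13 − 4·3
1 = −4·42 + 13·13
1 = 13·391 − 121·42
1 = −121·1606 + 497·391
So 391·497 ≡ 1 (mod 1606).

497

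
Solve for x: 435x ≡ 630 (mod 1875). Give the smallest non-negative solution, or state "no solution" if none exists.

23

First find gcd(435, 1875):
1875 = 4×435 + 135
435 = 3×135 + 30
135 = 4×30 + 15
30 = 2×15 + 0
gcd = 15 and 15 | 630, so solutions exist. Divide through by 15: 29x ≡ 42 (mod 125).
Now find 29⁻¹ mod 125:
125 = 4·29 + 9
29 = 3·9 + 2
9 = 4·2 + 1
2 = 2·1 + 0
Back-substitute:
1 = 9 − 4·2
1 = −4·29 + 13·9
1 = 13·125 − 56·29
So 29·(-56) ≡ 1 (mod 125), i.e. 29⁻¹ ≡ 69.
Then x ≡ 69·42 ≡ 23 (mod 125); the smallest non-negative solution is x = 23.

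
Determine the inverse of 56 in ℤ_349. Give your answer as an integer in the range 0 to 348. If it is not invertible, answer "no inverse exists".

Apply the Euclidean algorithm to 349 and 56:
349 = 6×56 + 13
56 = 4×13 + 4
13 = 3×4 + 1
4 = 4×1 + 0
Since gcd(56, 349) = 1, back-substitute to write 1 as a combination:
1 = 13 − 3·4
1 = −3·56 + 13·13
1 = 13·349 − 81·56
Hence 56⁻¹ ≡ -81 ≡ 268 (mod 349).

268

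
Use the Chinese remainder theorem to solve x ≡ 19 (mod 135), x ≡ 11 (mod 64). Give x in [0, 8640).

1099

Write x = 19 + 135·k. Then 135·k ≡ 11 − 19 ≡ 56 (mod 64).
Need 135⁻¹ mod 64. Extended Euclid on (64, 7):
64 = 9×7 + 1
7 = 7×1 + 0
Back-substitute:
1 = 64 − 9·7
135⁻¹ ≡ 55 (mod 64), so k ≡ 55·56 ≡ 8 (mod 64).
x = 19 + 135·8 = 1099.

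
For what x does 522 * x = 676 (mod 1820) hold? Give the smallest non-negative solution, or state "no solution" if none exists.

First find gcd(522, 1820):
1820 = 3×522 + 254
522 = 2×254 + 14
254 = 18×14 + 2
14 = 7×2 + 0
gcd = 2 and 2 | 676, so solutions exist. Divide through by 2: 261x ≡ 338 (mod 910).
Now find 261⁻¹ mod 910:
910 = 3×261 + 127
261 = 2×127 + 7
127 = 18×7 + 1
7 = 7×1 + 0
Back-substitute:
1 = 127 − 18·7
1 = −18·261 + 37·127
1 = 37·910 − 129·261
So 261·(-129) ≡ 1 (mod 910), i.e. 261⁻¹ ≡ 781.
Then x ≡ 781·338 ≡ 78 (mod 910); the smallest non-negative solution is x = 78.

78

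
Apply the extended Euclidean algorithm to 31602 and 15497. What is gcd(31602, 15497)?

Apply Euclid's algorithm to 31602 and 15497:
31602 = 2×15497 + 608
15497 = 25×608 + 297
608 = 2×297 + 14
297 = 21×14 + 3
14 = 4×3 + 2
3 = 1×2 + 1
2 = 2×1 + 0
gcd(31602, 15497) = 1.
Back-substituting:
1 = 3 − 2
1 = −14 + 5·3
1 = 5·297 − 106·14
1 = −106·608 + 217·297
1 = 217·15497 − 5531·608
1 = −5531·31602 + 11279·15497
So 1 = (-5531)·31602 + (11279)·15497.

1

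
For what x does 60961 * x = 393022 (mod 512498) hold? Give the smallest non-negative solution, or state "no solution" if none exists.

359758

First find gcd(60961, 512498):
512498 = 8*60961 + 24810
60961 = 2*24810 + 11341
24810 = 2*11341 + 2128
11341 = 5*2128 + 701
2128 = 3*701 + 25
701 = 28*25 + 1
25 = 25*1 + 0
gcd = 1, so a unique solution mod 512498 exists.
Back-substitute for the Bézout coefficients:
1 = 701 − 28·25
1 = −28·2128 + 85·701
1 = 85·11341 − 453·2128
1 = −453·24810 + 991·11341
1 = 991·60961 − 2435·24810
1 = −2435·512498 + 20471·60961
So 60961·(20471) ≡ 1 (mod 512498), giving 60961⁻¹ ≡ 20471.
x ≡ 60961⁻¹·393022 ≡ 20471·393022 ≡ 359758 (mod 512498).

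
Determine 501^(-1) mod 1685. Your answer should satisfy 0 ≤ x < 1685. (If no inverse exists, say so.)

861

Extended Euclidean algorithm:
1685 = 3×501 + 182
501 = 2×182 + 137
182 = 1×137 + 45
137 = 3×45 + 2
45 = 22×2 + 1
2 = 2×1 + 0
The gcd is 1. Working backward:
1 = 45 − 22·2
1 = −22·137 + 67·45
1 = 67·182 − 89·137
1 = −89·501 + 245·182
1 = 245·1685 − 824·501
So 501·(-824) ≡ 1 (mod 1685), and -824 ≡ 861 (mod 1685).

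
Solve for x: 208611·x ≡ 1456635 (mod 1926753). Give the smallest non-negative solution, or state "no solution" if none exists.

First find gcd(208611, 1926753):
1926753 = 9·208611 + 49254
208611 = 4·49254 + 11595
49254 = 4·11595 + 2874
11595 = 4·2874 + 99
2874 = 29·99 + 3
99 = 33·3 + 0
gcd = 3 and 3 | 1456635, so solutions exist. Divide through by 3: 69537x ≡ 485545 (mod 642251).
Now find 69537⁻¹ mod 642251:
642251 = 9*69537 + 16418
69537 = 4*16418 + 3865
16418 = 4*3865 + 958
3865 = 4*958 + 33
958 = 29*33 + 1
33 = 33*1 + 0
Back-substitute:
1 = 958 − 29·33
1 = −29·3865 + 117·958
1 = 117·16418 − 497·3865
1 = −497·69537 + 2105·16418
1 = 2105·642251 − 19442·69537
So 69537·(-19442) ≡ 1 (mod 642251), i.e. 69537⁻¹ ≡ 622809.
Then x ≡ 622809·485545 ≡ 481559 (mod 642251); the smallest non-negative solution is x = 481559.

481559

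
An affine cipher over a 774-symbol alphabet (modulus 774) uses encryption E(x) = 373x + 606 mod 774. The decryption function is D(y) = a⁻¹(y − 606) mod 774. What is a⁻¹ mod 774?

691

Run Euclid on (774, 373):
774 = 2·373 + 28
373 = 13·28 + 9
28 = 3·9 + 1
9 = 9·1 + 0
The gcd is 1. Working backward:
1 = 28 − 3·9
1 = −3·373 + 40·28
1 = 40·774 − 83·373
So 373·(-83) ≡ 1 (mod 774), and -83 ≡ 691 (mod 774).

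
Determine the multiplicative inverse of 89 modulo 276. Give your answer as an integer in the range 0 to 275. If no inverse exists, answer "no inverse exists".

gcd(276, 89) by repeated division:
276 = 3*89 + 9
89 = 9*9 + 8
9 = 1*8 + 1
8 = 8*1 + 0
The gcd is 1. Working backward:
1 = 9 − 8
1 = −89 + 10·9
1 = 10·276 − 31·89
Thus 89·(-31) ≡ 1 (mod 276); reducing, -31 mod 276 = 245.

245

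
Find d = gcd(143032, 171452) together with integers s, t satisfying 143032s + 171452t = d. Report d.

Repeated division:
171452 = 1*143032 + 28420
143032 = 5*28420 + 932
28420 = 30*932 + 460
932 = 2*460 + 12
460 = 38*12 + 4
12 = 3*4 + 0
gcd(143032, 171452) = 4.
Back-substituting:
4 = 460 − 38·12
4 = −38·932 + 77·460
4 = 77·28420 − 2348·932
4 = −2348·143032 + 11817·28420
4 = 11817·171452 − 14165·143032
So 4 = (11817)·171452 + (-14165)·143032.

4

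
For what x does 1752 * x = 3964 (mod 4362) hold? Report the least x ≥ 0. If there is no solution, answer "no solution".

no solution

gcd(1752, 4362):
4362 = 2×1752 + 858
1752 = 2×858 + 36
858 = 23×36 + 30
36 = 1×30 + 6
30 = 5×6 + 0
gcd = 6, but 6 ∤ 3964, so the congruence has no solution.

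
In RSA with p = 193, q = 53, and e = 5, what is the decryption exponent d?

1997

φ(n) = (p−1)(q−1) = 192·52 = 9984.
Need d with 5·d ≡ 1 (mod 9984). Apply the extended Euclidean algorithm:
9984 = 1996×5 + 4
5 = 1×4 + 1
4 = 4×1 + 0
Back-substitute:
1 = 5 − 4
1 = −9984 + 1997·5
So 5·1997 ≡ 1 (mod 9984), hence d = 1997.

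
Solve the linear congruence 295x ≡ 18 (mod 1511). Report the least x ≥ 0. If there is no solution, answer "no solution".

753

First find gcd(295, 1511):
1511 = 5×295 + 36
295 = 8×36 + 7
36 = 5×7 + 1
7 = 7×1 + 0
gcd = 1, so a unique solution mod 1511 exists.
Back-substitute for the Bézout coefficients:
1 = 36 − 5·7
1 = −5·295 + 41·36
1 = 41·1511 − 210·295
So 295·(-210) ≡ 1 (mod 1511), giving 295⁻¹ ≡ 1301.
x ≡ 295⁻¹·18 ≡ 1301·18 ≡ 753 (mod 1511).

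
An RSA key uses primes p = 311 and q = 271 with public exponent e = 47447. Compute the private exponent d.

φ(n) = (p−1)(q−1) = 310·270 = 83700.
Need d with 47447·d ≡ 1 (mod 83700). Apply the extended Euclidean algorithm:
83700 = 1·47447 + 36253
47447 = 1·36253 + 11194
36253 = 3·11194 + 2671
11194 = 4·2671 + 510
2671 = 5·510 + 121
510 = 4·121 + 26
121 = 4·26 + 17
26 = 1·17 + 9
17 = 1·9 + 8
9 = 1·8 + 1
8 = 8·1 + 0
Back-substitute:
1 = 9 − 8
1 = −17 + 2·9
1 = 2·26 − 3·17
1 = −3·121 + 14·26
1 = 14·510 − 59·121
1 = −59·2671 + 309·510
1 = 309·11194 − 1295·2671
1 = −1295·36253 + 4194·11194
1 = 4194·47447 − 5489·36253
1 = −5489·83700 + 9683·47447
So 47447·9683 ≡ 1 (mod 83700), hence d = 9683.

9683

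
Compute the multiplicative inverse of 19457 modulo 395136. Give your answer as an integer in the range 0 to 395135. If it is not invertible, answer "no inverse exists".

Extended Euclidean algorithm:
395136 = 20×19457 + 5996
19457 = 3×5996 + 1469
5996 = 4×1469 + 120
1469 = 12×120 + 29
120 = 4×29 + 4
29 = 7×4 + 1
4 = 4×1 + 0
gcd = 1, so the inverse exists. Back-substitute:
1 = 29 − 7·4
1 = −7·120 + 29·29
1 = 29·1469 − 355·120
1 = −355·5996 + 1449·1469
1 = 1449·19457 − 4702·5996
1 = −4702·395136 + 95489·19457
So 19457·95489 ≡ 1 (mod 395136).

95489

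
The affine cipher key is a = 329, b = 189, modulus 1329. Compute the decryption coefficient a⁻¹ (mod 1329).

Apply the Euclidean algorithm to 1329 and 329:
1329 = 4×329 + 13
329 = 25×13 + 4
13 = 3×4 + 1
4 = 4×1 + 0
Since gcd(329, 1329) = 1, back-substitute to write 1 as a combination:
1 = 13 − 3·4
1 = −3·329 + 76·13
1 = 76·1329 − 307·329
Thus 329·(-307) ≡ 1 (mod 1329); reducing, -307 mod 1329 = 1022.

1022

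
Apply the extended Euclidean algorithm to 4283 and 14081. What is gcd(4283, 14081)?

1

Apply Euclid's algorithm to 14081 and 4283:
14081 = 3*4283 + 1232
4283 = 3*1232 + 587
1232 = 2*587 + 58
587 = 10*58 + 7
58 = 8*7 + 2
7 = 3*2 + 1
2 = 2*1 + 0
gcd(4283, 14081) = 1.
Working backward:
1 = 7 − 3·2
1 = −3·58 + 25·7
1 = 25·587 − 253·58
1 = −253·1232 + 531·587
1 = 531·4283 − 1846·1232
1 = −1846·14081 + 6069·4283
So 1 = (-1846)·14081 + (6069)·4283.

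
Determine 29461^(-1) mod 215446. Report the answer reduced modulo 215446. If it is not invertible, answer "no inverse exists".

49801

Apply the Euclidean algorithm to 215446 and 29461:
215446 = 7·29461 + 9219
29461 = 3·9219 + 1804
9219 = 5·1804 + 199
1804 = 9·199 + 13
199 = 15·13 + 4
13 = 3·4 + 1
4 = 4·1 + 0
Since gcd(29461, 215446) = 1, back-substitute to write 1 as a combination:
1 = 13 − 3·4
1 = −3·199 + 46·13
1 = 46·1804 − 417·199
1 = −417·9219 + 2131·1804
1 = 2131·29461 − 6810·9219
1 = −6810·215446 + 49801·29461
So 29461·49801 ≡ 1 (mod 215446).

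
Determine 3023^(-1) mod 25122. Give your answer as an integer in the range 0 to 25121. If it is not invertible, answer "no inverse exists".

10097

Apply the Euclidean algorithm to 25122 and 3023:
25122 = 8·3023 + 938
3023 = 3·938 + 209
938 = 4·209 + 102
209 = 2·102 + 5
102 = 20·5 + 2
5 = 2·2 + 1
2 = 2·1 + 0
gcd = 1, so the inverse exists. Back-substitute:
1 = 5 − 2·2
1 = −2·102 + 41·5
1 = 41·209 − 84·102
1 = −84·938 + 377·209
1 = 377·3023 − 1215·938
1 = −1215·25122 + 10097·3023
So 3023·10097 ≡ 1 (mod 25122).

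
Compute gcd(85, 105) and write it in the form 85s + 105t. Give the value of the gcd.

5

Apply Euclid's algorithm to 105 and 85:
105 = 1*85 + 20
85 = 4*20 + 5
20 = 4*5 + 0
gcd(85, 105) = 5.
Back-substituting:
5 = 85 − 4·20
5 = −4·105 + 5·85
So 5 = (-4)·105 + (5)·85.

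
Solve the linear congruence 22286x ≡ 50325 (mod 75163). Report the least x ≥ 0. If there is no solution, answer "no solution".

First find gcd(22286, 75163):
75163 = 3×22286 + 8305
22286 = 2×8305 + 5676
8305 = 1×5676 + 2629
5676 = 2×2629 + 418
2629 = 6×418 + 121
418 = 3×121 + 55
121 = 2×55 + 11
55 = 5×11 + 0
gcd = 11 and 11 | 50325, so solutions exist. Divide through by 11: 2026x ≡ 4575 (mod 6833).
Now find 2026⁻¹ mod 6833:
6833 = 3·2026 + 755
2026 = 2·755 + 516
755 = 1·516 + 239
516 = 2·239 + 38
239 = 6·38 + 11
38 = 3·11 + 5
11 = 2·5 + 1
5 = 5·1 + 0
Back-substitute:
1 = 11 − 2·5
1 = −2·38 + 7·11
1 = 7·239 − 44·38
1 = −44·516 + 95·239
1 = 95·755 − 139·516
1 = −139·2026 + 373·755
1 = 373·6833 − 1258·2026
So 2026·(-1258) ≡ 1 (mod 6833), i.e. 2026⁻¹ ≡ 5575.
Then x ≡ 5575·4575 ≡ 4869 (mod 6833); the smallest non-negative solution is x = 4869.

4869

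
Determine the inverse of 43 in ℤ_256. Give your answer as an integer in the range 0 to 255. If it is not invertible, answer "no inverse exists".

131

gcd(256, 43) by repeated division:
256 = 5·43 + 41
43 = 1·41 + 2
41 = 20·2 + 1
2 = 2·1 + 0
gcd = 1, so the inverse exists. Back-substitute:
1 = 41 − 20·2
1 = −20·43 + 21·41
1 = 21·256 − 125·43
So 43·(-125) ≡ 1 (mod 256), and -125 ≡ 131 (mod 256).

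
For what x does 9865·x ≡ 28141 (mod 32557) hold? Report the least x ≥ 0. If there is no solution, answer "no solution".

620

First find gcd(9865, 32557):
32557 = 3*9865 + 2962
9865 = 3*2962 + 979
2962 = 3*979 + 25
979 = 39*25 + 4
25 = 6*4 + 1
4 = 4*1 + 0
gcd = 1, so a unique solution mod 32557 exists.
Back-substitute for the Bézout coefficients:
1 = 25 − 6·4
1 = −6·979 + 235·25
1 = 235·2962 − 711·979
1 = −711·9865 + 2368·2962
1 = 2368·32557 − 7815·9865
So 9865·(-7815) ≡ 1 (mod 32557), giving 9865⁻¹ ≡ 24742.
x ≡ 9865⁻¹·28141 ≡ 24742·28141 ≡ 620 (mod 32557).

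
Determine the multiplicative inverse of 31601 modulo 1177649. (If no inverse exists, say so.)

gcd(1177649, 31601) by repeated division:
1177649 = 37*31601 + 8412
31601 = 3*8412 + 6365
8412 = 1*6365 + 2047
6365 = 3*2047 + 224
2047 = 9*224 + 31
224 = 7*31 + 7
31 = 4*7 + 3
7 = 2*3 + 1
3 = 3*1 + 0
The gcd is 1. Working backward:
1 = 7 − 2·3
1 = −2·31 + 9·7
1 = 9·224 − 65·31
1 = −65·2047 + 594·224
1 = 594·6365 − 1847·2047
1 = −1847·8412 + 2441·6365
1 = 2441·31601 − 9170·8412
1 = −9170·1177649 + 341731·31601
So 31601·341731 ≡ 1 (mod 1177649).

341731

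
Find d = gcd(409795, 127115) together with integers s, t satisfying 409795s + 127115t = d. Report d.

Euclidean algorithm:
409795 = 3×127115 + 28450
127115 = 4×28450 + 13315
28450 = 2×13315 + 1820
13315 = 7×1820 + 575
1820 = 3×575 + 95
575 = 6×95 + 5
95 = 19×5 + 0
gcd(409795, 127115) = 5.
Working backward:
5 = 575 − 6·95
5 = −6·1820 + 19·575
5 = 19·13315 − 139·1820
5 = −139·28450 + 297·13315
5 = 297·127115 − 1327·28450
5 = −1327·409795 + 4278·127115
So 5 = (-1327)·409795 + (4278)·127115.

5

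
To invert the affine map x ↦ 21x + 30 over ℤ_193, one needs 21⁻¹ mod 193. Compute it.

46

gcd(193, 21) by repeated division:
193 = 9×21 + 4
21 = 5×4 + 1
4 = 4×1 + 0
gcd = 1, so the inverse exists. Back-substitute:
1 = 21 − 5·4
1 = −5·193 + 46·21
So 21·46 ≡ 1 (mod 193).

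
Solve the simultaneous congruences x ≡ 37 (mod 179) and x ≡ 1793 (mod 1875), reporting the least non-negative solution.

136793

Write x = 37 + 179·k. Then 179·k ≡ 1793 − 37 ≡ 1756 (mod 1875).
Need 179⁻¹ mod 1875. Extended Euclid on (1875, 179):
1875 = 10·179 + 85
179 = 2·85 + 9
85 = 9·9 + 4
9 = 2·4 + 1
4 = 4·1 + 0
Back-substitute:
1 = 9 − 2·4
1 = −2·85 + 19·9
1 = 19·179 − 40·85
1 = −40·1875 + 419·179
179⁻¹ ≡ 419 (mod 1875), so k ≡ 419·1756 ≡ 764 (mod 1875).
x = 37 + 179·764 = 136793.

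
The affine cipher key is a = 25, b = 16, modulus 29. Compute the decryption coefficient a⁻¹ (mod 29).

7

Apply the Euclidean algorithm to 29 and 25:
29 = 1·25 + 4
25 = 6·4 + 1
4 = 4·1 + 0
Since gcd(25, 29) = 1, back-substitute to write 1 as a combination:
1 = 25 − 6·4
1 = −6·29 + 7·25
So 25·7 ≡ 1 (mod 29).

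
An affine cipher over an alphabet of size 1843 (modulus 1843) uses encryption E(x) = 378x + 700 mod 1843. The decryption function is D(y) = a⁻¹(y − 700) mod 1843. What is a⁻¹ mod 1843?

Run Euclid on (1843, 378):
1843 = 4·378 + 331
378 = 1·331 + 47
331 = 7·47 + 2
47 = 23·2 + 1
2 = 2·1 + 0
gcd = 1, so the inverse exists. Back-substitute:
1 = 47 − 23·2
1 = −23·331 + 162·47
1 = 162·378 − 185·331
1 = −185·1843 + 902·378
So 378·902 ≡ 1 (mod 1843).

902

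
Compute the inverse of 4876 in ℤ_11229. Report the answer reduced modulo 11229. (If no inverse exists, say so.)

1186

Extended Euclidean algorithm:
11229 = 2·4876 + 1477
4876 = 3·1477 + 445
1477 = 3·445 + 142
445 = 3·142 + 19
142 = 7·19 + 9
19 = 2·9 + 1
9 = 9·1 + 0
gcd = 1, so the inverse exists. Back-substitute:
1 = 19 − 2·9
1 = −2·142 + 15·19
1 = 15·445 − 47·142
1 = −47·1477 + 156·445
1 = 156·4876 − 515·1477
1 = −515·11229 + 1186·4876
So 4876·1186 ≡ 1 (mod 11229).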